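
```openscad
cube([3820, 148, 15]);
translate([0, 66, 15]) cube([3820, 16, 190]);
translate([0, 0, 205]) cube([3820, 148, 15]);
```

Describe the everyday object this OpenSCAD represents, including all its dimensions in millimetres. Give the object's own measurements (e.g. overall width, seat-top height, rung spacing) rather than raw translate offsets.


An I-beam lying along x, 3820 mm long. Overall section height 220 mm. Two flanges 148 mm wide (y) and 15 mm thick, one on the floor and one at the top; a web 16 mm thick runs between them, centred on the flange width.


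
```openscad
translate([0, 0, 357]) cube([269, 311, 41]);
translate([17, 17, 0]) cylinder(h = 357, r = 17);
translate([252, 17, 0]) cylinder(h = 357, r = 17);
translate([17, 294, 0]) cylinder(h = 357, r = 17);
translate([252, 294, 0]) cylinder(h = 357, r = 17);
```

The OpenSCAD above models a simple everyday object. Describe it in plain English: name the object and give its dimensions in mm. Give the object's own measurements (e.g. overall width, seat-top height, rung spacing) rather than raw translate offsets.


A four-legged stool. The seat is a 269×311×41 mm slab whose top surface is at z = 398 mm; four round legs, each 34 mm in diameter, run from the floor (z = 0) to the underside of the seat, each leg's axis is inset half a diameter from the nearest pair of seat edges (so the leg's bounding box is flush with the corner).


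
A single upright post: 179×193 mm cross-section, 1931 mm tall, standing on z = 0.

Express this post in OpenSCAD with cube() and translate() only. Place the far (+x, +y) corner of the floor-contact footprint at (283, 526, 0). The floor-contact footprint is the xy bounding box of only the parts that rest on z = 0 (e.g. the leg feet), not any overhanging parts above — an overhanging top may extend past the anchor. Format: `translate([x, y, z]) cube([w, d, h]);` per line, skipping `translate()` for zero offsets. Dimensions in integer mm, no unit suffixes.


translate([104, 333, 0]) cube([179, 193, 1931]);


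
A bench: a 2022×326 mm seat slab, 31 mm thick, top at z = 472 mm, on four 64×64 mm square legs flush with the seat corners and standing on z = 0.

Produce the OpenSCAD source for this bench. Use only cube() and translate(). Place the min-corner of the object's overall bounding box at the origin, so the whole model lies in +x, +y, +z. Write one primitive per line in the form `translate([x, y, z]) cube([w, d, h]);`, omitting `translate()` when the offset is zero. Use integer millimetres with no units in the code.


// leg_h = 472 − 31 = 441
translate([0, 0, 441]) cube([2022, 326, 31]);
cube([64, 64, 441]);
translate([0, 262, 0]) cube([64, 64, 441]);
translate([1958, 0, 0]) cube([64, 64, 441]);
translate([1958, 262, 0]) cube([64, 64, 441]);


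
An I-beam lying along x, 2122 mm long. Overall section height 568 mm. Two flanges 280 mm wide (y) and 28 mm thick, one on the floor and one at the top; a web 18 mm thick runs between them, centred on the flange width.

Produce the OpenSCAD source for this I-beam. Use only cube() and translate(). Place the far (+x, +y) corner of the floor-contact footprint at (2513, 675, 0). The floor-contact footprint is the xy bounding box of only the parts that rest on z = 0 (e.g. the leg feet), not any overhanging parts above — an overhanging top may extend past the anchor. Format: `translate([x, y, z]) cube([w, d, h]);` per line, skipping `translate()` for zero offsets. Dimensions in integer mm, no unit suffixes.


translate([391, 395, 0]) cube([2122, 280, 28]);
translate([391, 526, 28]) cube([2122, 18, 512]);
translate([391, 395, 540]) cube([2122, 280, 28]);


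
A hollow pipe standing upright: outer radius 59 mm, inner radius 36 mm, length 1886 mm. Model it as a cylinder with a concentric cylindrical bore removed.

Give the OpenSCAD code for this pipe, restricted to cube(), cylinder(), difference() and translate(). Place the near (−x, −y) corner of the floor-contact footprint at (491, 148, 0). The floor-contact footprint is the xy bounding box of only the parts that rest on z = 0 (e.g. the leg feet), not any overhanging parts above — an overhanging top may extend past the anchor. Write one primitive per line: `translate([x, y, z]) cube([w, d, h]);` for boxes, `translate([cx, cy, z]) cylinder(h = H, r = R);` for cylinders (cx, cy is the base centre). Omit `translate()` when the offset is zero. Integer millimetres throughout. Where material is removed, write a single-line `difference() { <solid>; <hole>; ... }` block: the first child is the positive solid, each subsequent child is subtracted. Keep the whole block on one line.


difference() { translate([550, 207, 0]) cylinder(h = 1886, r = 59); translate([550, 207, 0]) cylinder(h = 1886, r = 36); }


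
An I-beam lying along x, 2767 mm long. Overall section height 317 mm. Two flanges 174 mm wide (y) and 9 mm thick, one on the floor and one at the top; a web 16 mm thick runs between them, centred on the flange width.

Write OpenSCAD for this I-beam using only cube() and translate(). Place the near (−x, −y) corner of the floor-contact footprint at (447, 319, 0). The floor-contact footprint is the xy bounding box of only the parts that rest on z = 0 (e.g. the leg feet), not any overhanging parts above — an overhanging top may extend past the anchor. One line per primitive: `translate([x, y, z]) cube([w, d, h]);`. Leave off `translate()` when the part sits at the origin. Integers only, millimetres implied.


translate([447, 319, 0]) cube([2767, 174, 9]);
translate([447, 398, 9]) cube([2767, 16, 299]);
translate([447, 319, 308]) cube([2767, 174, 9]);


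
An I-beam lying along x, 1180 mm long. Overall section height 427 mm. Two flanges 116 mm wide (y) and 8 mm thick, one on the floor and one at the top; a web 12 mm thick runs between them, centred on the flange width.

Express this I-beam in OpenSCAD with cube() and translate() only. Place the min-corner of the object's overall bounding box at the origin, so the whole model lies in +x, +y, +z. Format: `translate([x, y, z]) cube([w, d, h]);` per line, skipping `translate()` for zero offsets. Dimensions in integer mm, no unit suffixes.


cube([1180, 116, 8]);
translate([0, 52, 8]) cube([1180, 12, 411]);
translate([0, 0, 419]) cube([1180, 116, 8]);


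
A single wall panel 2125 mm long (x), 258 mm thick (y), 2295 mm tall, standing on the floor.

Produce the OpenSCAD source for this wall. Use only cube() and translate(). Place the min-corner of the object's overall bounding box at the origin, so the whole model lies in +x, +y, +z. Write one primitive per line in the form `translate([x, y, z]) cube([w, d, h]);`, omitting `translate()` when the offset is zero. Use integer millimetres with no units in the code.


cube([2125, 258, 2295]);


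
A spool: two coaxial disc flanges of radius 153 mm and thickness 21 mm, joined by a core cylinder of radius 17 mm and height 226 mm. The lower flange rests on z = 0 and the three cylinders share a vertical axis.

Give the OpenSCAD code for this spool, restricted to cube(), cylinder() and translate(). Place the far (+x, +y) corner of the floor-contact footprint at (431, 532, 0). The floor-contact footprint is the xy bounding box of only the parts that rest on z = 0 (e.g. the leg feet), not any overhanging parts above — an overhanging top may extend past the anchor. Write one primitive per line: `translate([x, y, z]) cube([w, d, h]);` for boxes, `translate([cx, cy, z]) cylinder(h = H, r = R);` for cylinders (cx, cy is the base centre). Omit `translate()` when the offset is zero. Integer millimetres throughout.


translate([278, 379, 0]) cylinder(h = 21, r = 153);
translate([278, 379, 21]) cylinder(h = 226, r = 17);
translate([278, 379, 247]) cylinder(h = 21, r = 153);


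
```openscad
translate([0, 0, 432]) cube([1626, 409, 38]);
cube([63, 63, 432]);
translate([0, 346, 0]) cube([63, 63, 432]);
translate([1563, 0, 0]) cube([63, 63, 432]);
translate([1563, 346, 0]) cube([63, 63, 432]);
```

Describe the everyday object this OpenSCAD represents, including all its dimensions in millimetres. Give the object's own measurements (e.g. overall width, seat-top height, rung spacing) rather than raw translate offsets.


A long wooden bench with a 1626 mm (x) × 409 mm (y) seat, 38 mm thick, its top surface 470 mm above the floor. Four 63 mm square legs at the seat corners, flush with the edges, run from z = 0 to the seat underside.


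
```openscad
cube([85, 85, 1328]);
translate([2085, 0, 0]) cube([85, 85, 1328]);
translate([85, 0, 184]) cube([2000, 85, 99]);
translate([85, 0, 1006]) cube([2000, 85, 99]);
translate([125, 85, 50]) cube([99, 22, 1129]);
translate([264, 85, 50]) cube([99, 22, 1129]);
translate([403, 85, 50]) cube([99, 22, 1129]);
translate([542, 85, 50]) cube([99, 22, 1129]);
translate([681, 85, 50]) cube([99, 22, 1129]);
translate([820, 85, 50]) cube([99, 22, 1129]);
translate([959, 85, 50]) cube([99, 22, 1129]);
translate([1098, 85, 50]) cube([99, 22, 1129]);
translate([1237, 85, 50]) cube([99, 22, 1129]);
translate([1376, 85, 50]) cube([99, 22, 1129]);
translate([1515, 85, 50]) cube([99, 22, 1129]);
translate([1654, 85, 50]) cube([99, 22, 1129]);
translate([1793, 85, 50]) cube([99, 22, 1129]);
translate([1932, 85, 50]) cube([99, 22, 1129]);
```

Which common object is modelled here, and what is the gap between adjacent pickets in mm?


A fence section. The picket gap is 40 mm.

Two posts, two rails, 14 pickets — a fence section. Span 2000 mm holds 14 pickets of 99 mm with 15 equal gaps: ⌊(2000 − 14·99) / 15⌋ = 40 mm.


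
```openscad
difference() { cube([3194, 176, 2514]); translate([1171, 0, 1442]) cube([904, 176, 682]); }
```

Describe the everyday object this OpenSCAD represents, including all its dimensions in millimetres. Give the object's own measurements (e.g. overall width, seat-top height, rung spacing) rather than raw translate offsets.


A wall 3194 mm long (x), 176 mm thick (y), 2514 mm tall, with a rectangular window opening cut through it. The opening is 904 mm wide and 682 mm tall; its sill is at z = 1442 mm and its near (−x) edge is 1171 mm from the wall's −x end. The opening passes through the full wall thickness.


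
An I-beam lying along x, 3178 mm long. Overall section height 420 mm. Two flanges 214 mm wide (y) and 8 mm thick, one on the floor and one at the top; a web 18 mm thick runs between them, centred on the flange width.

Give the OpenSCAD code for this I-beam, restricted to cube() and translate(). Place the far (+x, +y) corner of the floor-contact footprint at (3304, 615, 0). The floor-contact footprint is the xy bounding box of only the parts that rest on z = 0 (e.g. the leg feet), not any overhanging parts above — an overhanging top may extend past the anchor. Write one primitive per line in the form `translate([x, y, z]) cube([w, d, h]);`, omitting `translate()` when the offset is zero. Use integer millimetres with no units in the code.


translate([126, 401, 0]) cube([3178, 214, 8]);
translate([126, 499, 8]) cube([3178, 18, 404]);
translate([126, 401, 412]) cube([3178, 214, 8]);


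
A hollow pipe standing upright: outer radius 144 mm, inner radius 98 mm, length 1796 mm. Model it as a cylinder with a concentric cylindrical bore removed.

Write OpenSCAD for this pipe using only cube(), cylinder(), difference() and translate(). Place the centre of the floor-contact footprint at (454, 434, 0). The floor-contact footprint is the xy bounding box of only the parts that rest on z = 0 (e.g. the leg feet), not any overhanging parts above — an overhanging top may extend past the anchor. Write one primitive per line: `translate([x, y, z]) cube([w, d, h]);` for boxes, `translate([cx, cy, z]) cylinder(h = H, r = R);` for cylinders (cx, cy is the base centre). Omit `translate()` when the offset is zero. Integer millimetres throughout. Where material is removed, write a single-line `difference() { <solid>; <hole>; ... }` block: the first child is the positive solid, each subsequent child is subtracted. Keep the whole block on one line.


difference() { translate([454, 434, 0]) cylinder(h = 1796, r = 144); translate([454, 434, 0]) cylinder(h = 1796, r = 98); }


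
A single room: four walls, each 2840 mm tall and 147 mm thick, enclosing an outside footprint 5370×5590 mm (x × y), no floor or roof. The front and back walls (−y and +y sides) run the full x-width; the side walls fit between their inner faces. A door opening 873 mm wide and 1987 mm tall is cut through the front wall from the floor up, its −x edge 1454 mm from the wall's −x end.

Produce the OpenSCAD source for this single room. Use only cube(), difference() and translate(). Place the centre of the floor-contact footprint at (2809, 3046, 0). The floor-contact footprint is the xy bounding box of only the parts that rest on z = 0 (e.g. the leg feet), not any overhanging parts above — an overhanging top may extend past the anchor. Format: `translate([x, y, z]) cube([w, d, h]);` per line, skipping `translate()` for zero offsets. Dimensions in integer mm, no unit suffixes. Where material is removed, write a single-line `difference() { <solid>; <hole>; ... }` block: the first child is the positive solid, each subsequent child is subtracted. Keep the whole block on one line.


difference() { translate([124, 251, 0]) cube([5370, 147, 2840]); translate([1578, 251, 0]) cube([873, 147, 1987]); }
translate([124, 5694, 0]) cube([5370, 147, 2840]);
translate([124, 398, 0]) cube([147, 5296, 2840]);
translate([5347, 398, 0]) cube([147, 5296, 2840]);


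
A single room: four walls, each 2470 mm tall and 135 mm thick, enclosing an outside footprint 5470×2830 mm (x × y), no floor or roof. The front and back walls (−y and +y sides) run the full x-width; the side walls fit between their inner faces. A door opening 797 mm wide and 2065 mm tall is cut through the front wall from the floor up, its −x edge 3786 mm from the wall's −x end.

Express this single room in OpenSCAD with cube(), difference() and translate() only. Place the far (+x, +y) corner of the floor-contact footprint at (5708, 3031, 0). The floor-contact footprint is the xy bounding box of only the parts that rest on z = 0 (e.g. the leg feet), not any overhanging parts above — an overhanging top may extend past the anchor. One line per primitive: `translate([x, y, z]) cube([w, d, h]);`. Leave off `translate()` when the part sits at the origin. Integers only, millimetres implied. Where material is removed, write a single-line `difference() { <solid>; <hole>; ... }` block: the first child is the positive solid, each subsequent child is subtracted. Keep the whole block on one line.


difference() { translate([238, 201, 0]) cube([5470, 135, 2470]); translate([4024, 201, 0]) cube([797, 135, 2065]); }
translate([238, 2896, 0]) cube([5470, 135, 2470]);
translate([238, 336, 0]) cube([135, 2560, 2470]);
translate([5573, 336, 0]) cube([135, 2560, 2470]);


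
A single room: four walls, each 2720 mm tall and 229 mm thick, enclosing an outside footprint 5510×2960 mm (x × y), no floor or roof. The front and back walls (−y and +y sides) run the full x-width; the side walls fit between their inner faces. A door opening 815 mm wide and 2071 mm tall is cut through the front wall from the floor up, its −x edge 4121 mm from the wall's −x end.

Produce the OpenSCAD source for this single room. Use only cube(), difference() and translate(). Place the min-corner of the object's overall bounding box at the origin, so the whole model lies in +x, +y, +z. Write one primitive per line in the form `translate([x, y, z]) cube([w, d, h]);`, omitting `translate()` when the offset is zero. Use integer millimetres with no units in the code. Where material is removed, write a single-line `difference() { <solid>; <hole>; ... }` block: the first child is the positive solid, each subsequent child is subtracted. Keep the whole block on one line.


difference() { cube([5510, 229, 2720]); translate([4121, 0, 0]) cube([815, 229, 2071]); }
translate([0, 2731, 0]) cube([5510, 229, 2720]);
translate([0, 229, 0]) cube([229, 2502, 2720]);
translate([5281, 229, 0]) cube([229, 2502, 2720]);


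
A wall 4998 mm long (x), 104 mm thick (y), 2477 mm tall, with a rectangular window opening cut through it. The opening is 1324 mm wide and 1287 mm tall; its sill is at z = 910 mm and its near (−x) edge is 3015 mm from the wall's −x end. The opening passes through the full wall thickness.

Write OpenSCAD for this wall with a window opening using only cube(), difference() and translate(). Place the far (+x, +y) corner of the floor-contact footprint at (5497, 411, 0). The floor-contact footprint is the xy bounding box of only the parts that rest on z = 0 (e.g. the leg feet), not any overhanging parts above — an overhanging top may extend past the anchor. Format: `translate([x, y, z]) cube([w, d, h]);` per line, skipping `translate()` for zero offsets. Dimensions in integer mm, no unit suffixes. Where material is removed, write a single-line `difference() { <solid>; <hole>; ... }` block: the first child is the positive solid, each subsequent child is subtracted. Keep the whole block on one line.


difference() { translate([499, 307, 0]) cube([4998, 104, 2477]); translate([3514, 307, 910]) cube([1324, 104, 1287]); }


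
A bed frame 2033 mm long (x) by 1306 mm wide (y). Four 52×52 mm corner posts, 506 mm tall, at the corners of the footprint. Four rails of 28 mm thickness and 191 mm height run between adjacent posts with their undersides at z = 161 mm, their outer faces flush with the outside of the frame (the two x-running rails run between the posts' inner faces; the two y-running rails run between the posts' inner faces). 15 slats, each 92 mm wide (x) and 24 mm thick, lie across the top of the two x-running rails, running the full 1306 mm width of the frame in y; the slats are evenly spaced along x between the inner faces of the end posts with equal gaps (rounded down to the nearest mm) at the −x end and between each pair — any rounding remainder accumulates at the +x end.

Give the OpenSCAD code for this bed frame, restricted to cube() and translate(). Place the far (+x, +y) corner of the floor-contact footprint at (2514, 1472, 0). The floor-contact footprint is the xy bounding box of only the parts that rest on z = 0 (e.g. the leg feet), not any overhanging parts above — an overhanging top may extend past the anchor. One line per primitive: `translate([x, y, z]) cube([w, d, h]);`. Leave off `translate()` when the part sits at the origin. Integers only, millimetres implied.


// slat z = rail_z + rail_h = 161 + 191 = 352
// slat gap = ⌊(1929 − 15·92) / 16⌋ = 34
translate([481, 166, 0]) cube([52, 52, 506]);
translate([481, 1420, 0]) cube([52, 52, 506]);
translate([2462, 166, 0]) cube([52, 52, 506]);
translate([2462, 1420, 0]) cube([52, 52, 506]);
translate([533, 166, 161]) cube([1929, 28, 191]);
translate([533, 1444, 161]) cube([1929, 28, 191]);
translate([481, 218, 161]) cube([28, 1202, 191]);
translate([2486, 218, 161]) cube([28, 1202, 191]);
translate([567, 166, 352]) cube([92, 1306, 24]);
translate([693, 166, 352]) cube([92, 1306, 24]);
translate([819, 166, 352]) cube([92, 1306, 24]);
translate([945, 166, 352]) cube([92, 1306, 24]);
translate([1071, 166, 352]) cube([92, 1306, 24]);
translate([1197, 166, 352]) cube([92, 1306, 24]);
translate([1323, 166, 352]) cube([92, 1306, 24]);
translate([1449, 166, 352]) cube([92, 1306, 24]);
translate([1575, 166, 352]) cube([92, 1306, 24]);
translate([1701, 166, 352]) cube([92, 1306, 24]);
translate([1827, 166, 352]) cube([92, 1306, 24]);
translate([1953, 166, 352]) cube([92, 1306, 24]);
translate([2079, 166, 352]) cube([92, 1306, 24]);
translate([2205, 166, 352]) cube([92, 1306, 24]);
translate([2331, 166, 352]) cube([92, 1306, 24]);


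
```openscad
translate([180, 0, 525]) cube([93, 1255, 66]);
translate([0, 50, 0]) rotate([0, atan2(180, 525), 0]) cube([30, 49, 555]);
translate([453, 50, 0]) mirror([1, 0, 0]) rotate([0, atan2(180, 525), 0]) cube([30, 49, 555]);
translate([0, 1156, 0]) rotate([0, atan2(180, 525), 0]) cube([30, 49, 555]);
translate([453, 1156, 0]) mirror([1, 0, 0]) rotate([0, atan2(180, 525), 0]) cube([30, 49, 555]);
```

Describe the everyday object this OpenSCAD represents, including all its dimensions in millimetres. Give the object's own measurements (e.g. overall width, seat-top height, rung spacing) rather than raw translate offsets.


A sawhorse. A 93×1255×66 mm beam (x, y, z) sits on two A-frame leg pairs. Each pair is two raked legs of 30×49 mm section (49 mm along y) splaying symmetrically in x. Each leg rises 525 mm vertically over 180 mm of horizontal reach and is 555 mm long along its own axis. Every leg's outer bottom edge rests on the floor and its outer top edge meets a bottom edge of the beam — the left legs (tilting toward +x) meet the beam's −x bottom edge, the right legs (their mirror images, tilting toward −x) meet its +x bottom edge — so the leg tops tuck under the beam, the beam's underside is 525 mm above the floor, and the feet are 453 mm apart outside-to-outside with the beam centred between them. The two leg pairs are set in 50 mm from either end of the beam.


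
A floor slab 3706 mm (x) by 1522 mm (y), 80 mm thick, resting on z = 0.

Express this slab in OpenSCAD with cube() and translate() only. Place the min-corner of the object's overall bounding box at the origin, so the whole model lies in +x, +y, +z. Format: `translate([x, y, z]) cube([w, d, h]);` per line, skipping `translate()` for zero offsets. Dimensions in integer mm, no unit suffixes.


cube([3706, 1522, 80]);


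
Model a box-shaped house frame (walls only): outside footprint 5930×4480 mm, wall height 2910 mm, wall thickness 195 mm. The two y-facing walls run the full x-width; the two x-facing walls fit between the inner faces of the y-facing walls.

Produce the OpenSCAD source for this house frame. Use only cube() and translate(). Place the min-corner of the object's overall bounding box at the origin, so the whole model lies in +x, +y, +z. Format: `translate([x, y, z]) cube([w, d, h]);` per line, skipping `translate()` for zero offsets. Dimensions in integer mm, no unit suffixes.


cube([5930, 195, 2910]);
translate([0, 4285, 0]) cube([5930, 195, 2910]);
translate([0, 195, 0]) cube([195, 4090, 2910]);
translate([5735, 195, 0]) cube([195, 4090, 2910]);


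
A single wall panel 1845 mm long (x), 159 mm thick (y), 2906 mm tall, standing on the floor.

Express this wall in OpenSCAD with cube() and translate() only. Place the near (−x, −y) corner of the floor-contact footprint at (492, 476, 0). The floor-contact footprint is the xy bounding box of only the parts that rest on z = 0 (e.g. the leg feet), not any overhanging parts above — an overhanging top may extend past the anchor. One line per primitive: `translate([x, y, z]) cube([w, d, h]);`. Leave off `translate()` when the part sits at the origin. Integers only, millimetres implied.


translate([492, 476, 0]) cube([1845, 159, 2906]);


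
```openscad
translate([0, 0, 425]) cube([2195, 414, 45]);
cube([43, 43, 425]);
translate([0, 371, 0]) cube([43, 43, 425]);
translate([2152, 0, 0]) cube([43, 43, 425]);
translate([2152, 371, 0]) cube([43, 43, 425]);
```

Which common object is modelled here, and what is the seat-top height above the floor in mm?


A bench. The seat-top height is 470 mm.

A long slab on four corner posts — a bench. The slab sits at z = 425 with thickness 45, so the top is 425 + 45 = 470 mm.


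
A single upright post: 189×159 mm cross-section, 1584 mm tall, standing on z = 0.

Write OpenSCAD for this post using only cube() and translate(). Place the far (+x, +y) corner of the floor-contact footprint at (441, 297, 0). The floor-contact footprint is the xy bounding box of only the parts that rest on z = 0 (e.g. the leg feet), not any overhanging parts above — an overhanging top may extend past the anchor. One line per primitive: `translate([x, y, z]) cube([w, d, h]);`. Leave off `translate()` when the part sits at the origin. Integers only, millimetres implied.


translate([252, 138, 0]) cube([189, 159, 1584]);


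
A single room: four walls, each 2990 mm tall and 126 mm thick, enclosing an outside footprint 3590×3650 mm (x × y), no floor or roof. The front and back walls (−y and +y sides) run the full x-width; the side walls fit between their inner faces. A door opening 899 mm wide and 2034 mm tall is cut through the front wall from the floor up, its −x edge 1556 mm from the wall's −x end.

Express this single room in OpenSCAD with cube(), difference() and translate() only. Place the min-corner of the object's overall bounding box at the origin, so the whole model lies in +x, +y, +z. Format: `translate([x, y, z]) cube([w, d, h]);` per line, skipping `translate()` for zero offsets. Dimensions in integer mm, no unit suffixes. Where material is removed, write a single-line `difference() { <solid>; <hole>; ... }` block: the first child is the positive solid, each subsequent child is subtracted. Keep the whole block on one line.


difference() { cube([3590, 126, 2990]); translate([1556, 0, 0]) cube([899, 126, 2034]); }
translate([0, 3524, 0]) cube([3590, 126, 2990]);
translate([0, 126, 0]) cube([126, 3398, 2990]);
translate([3464, 126, 0]) cube([126, 3398, 2990]);


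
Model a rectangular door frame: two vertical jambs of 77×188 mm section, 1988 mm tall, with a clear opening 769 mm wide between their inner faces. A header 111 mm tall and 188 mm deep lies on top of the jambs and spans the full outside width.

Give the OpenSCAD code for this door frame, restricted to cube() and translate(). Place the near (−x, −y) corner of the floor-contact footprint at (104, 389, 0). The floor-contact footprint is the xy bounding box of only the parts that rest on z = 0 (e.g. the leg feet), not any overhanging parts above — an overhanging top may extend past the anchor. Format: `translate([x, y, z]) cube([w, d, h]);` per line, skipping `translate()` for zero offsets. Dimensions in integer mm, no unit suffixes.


translate([104, 389, 0]) cube([77, 188, 1988]);
translate([950, 389, 0]) cube([77, 188, 1988]);
translate([104, 389, 1988]) cube([923, 188, 111]);


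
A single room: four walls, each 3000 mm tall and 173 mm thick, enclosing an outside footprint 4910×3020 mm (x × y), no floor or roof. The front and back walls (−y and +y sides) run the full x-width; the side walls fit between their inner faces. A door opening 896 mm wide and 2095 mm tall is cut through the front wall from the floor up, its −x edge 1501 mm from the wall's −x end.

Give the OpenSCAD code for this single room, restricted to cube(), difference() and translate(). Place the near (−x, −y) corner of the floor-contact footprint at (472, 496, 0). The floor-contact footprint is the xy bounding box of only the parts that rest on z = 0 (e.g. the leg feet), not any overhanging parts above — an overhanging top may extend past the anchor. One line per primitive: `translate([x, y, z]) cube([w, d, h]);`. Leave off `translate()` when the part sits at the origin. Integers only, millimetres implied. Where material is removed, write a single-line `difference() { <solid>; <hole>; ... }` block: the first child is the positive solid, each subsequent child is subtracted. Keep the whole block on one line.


difference() { translate([472, 496, 0]) cube([4910, 173, 3000]); translate([1973, 496, 0]) cube([896, 173, 2095]); }
translate([472, 3343, 0]) cube([4910, 173, 3000]);
translate([472, 669, 0]) cube([173, 2674, 3000]);
translate([5209, 669, 0]) cube([173, 2674, 3000]);


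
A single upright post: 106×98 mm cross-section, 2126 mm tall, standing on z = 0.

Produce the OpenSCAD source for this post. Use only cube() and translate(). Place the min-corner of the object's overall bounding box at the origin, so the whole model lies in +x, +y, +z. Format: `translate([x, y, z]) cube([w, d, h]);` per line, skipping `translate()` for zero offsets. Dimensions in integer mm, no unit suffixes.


cube([106, 98, 2126]);


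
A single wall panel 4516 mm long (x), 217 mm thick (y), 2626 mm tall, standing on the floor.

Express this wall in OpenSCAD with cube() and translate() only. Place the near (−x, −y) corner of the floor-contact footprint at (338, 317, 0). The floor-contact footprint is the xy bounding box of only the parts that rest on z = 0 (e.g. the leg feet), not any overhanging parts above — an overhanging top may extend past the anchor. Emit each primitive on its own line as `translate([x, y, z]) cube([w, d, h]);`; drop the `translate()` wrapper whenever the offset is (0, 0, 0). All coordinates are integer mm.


translate([338, 317, 0]) cube([4516, 217, 2626]);


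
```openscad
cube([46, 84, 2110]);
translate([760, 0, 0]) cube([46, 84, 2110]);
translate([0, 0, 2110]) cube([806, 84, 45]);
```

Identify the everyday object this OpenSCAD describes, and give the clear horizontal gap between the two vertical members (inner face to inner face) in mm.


A door frame. The clear opening width is 714 mm.

Two 2110 mm tall posts with a header on top — a door frame. The left jamb is 46 mm wide at x = 0; the right jamb starts at x = 760. The clear opening is 760 − 46 = 714 mm.


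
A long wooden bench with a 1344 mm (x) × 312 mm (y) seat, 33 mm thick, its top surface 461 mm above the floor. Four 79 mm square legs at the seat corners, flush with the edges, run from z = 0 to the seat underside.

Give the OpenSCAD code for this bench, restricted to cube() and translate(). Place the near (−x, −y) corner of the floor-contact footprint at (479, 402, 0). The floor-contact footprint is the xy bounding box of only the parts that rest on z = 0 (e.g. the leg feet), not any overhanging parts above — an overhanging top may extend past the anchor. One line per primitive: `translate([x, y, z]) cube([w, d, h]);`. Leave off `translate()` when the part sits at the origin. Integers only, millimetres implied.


translate([479, 402, 428]) cube([1344, 312, 33]);
translate([479, 402, 0]) cube([79, 79, 428]);
translate([479, 635, 0]) cube([79, 79, 428]);
translate([1744, 402, 0]) cube([79, 79, 428]);
translate([1744, 635, 0]) cube([79, 79, 428]);


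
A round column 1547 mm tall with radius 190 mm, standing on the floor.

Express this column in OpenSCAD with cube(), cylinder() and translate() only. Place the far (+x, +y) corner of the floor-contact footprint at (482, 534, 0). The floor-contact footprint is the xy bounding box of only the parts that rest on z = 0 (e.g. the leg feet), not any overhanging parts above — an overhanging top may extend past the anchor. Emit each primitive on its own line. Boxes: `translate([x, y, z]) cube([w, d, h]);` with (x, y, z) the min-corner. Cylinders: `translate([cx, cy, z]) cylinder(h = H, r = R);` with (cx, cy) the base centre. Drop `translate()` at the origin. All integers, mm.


translate([292, 344, 0]) cylinder(h = 1547, r = 190);


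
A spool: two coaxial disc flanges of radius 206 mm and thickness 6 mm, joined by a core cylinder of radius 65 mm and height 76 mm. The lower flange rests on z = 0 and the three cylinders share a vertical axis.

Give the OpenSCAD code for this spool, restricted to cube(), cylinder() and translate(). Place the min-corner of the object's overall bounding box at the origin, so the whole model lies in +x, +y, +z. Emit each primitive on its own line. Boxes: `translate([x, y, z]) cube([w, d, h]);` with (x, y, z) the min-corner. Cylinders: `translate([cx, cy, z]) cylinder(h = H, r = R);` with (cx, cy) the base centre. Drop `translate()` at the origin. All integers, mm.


translate([206, 206, 0]) cylinder(h = 6, r = 206);
translate([206, 206, 6]) cylinder(h = 76, r = 65);
translate([206, 206, 82]) cylinder(h = 6, r = 206);


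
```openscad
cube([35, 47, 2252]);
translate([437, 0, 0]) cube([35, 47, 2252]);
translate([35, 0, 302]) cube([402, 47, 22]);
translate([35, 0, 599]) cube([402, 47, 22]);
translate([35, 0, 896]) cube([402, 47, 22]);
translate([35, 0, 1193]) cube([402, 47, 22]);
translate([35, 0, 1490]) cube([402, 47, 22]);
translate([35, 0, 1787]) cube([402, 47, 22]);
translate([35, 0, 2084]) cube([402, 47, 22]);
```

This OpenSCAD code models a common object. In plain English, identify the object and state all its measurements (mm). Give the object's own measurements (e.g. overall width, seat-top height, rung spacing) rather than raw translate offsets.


A straight ladder. Two 35×47 mm vertical rails, 2252 mm tall, stand 472 mm apart (outside-to-outside) with their front faces coplanar on the −y side. 7 rungs, each 47 mm deep and 22 mm tall, span between the inner faces of the rails, front faces flush with the rails. The lowest rung's underside is at z = 302 mm and rungs are spaced 297 mm apart (underside to underside).


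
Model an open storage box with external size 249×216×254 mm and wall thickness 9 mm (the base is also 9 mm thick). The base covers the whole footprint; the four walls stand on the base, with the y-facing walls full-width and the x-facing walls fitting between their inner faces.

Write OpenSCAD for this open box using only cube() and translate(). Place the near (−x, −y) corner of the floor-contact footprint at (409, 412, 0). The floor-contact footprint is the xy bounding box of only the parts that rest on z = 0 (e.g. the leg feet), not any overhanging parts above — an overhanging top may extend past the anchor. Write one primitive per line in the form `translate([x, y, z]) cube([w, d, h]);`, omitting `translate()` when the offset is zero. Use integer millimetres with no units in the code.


translate([409, 412, 0]) cube([249, 216, 9]);
translate([409, 412, 9]) cube([249, 9, 245]);
translate([409, 619, 9]) cube([249, 9, 245]);
translate([409, 421, 9]) cube([9, 198, 245]);
translate([649, 421, 9]) cube([9, 198, 245]);


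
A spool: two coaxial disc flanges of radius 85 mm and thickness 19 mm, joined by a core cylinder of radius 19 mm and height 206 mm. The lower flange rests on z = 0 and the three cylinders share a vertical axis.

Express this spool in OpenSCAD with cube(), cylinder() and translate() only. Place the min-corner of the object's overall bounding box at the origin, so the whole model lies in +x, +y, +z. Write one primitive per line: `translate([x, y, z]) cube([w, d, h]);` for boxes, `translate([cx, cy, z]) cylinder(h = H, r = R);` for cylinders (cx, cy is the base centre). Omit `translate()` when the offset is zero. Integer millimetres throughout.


translate([85, 85, 0]) cylinder(h = 19, r = 85);
translate([85, 85, 19]) cylinder(h = 206, r = 19);
translate([85, 85, 225]) cylinder(h = 19, r = 85);


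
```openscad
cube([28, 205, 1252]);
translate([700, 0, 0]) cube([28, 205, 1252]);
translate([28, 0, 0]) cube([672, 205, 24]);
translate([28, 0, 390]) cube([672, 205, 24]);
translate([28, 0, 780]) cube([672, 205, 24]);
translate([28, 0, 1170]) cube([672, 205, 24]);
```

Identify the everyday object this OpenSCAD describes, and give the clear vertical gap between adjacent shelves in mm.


A bookshelf. The clear shelf gap is 366 mm.

Two tall side panels with 4 horizontal boards between them — a bookshelf. The first two shelf undersides are at z = 0 and z = 390; with shelf thickness 24, the clear gap is 390 − 0 − 24 = 366 mm.


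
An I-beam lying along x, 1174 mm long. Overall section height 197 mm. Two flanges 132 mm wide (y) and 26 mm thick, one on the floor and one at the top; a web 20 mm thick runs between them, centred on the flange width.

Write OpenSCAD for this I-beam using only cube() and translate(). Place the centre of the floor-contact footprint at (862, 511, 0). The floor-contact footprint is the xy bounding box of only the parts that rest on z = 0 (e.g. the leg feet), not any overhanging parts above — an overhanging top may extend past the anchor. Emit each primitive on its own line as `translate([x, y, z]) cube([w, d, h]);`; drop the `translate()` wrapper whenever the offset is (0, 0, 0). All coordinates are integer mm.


translate([275, 445, 0]) cube([1174, 132, 26]);
translate([275, 501, 26]) cube([1174, 20, 145]);
translate([275, 445, 171]) cube([1174, 132, 26]);


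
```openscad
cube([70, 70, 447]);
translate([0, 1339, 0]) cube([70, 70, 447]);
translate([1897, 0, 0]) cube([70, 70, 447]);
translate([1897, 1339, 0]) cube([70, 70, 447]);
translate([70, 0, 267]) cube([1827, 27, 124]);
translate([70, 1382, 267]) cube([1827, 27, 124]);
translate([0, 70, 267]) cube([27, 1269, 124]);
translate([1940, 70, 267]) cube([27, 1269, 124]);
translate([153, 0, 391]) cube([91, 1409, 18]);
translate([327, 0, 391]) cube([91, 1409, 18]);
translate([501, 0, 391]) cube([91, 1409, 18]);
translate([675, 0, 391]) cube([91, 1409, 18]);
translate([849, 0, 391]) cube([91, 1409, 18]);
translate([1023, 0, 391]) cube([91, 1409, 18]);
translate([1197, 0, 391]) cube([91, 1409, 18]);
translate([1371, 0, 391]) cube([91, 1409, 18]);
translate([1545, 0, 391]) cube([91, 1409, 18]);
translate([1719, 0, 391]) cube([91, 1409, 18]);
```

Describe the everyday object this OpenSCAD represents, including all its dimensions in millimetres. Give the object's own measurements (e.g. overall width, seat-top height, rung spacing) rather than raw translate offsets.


A bed frame 1967 mm long (x) by 1409 mm wide (y). Four 70×70 mm corner posts, 447 mm tall, at the corners of the footprint. Four rails of 27 mm thickness and 124 mm height run between adjacent posts with their undersides at z = 267 mm, their outer faces flush with the outside of the frame (the two x-running rails run between the posts' inner faces; the two y-running rails run between the posts' inner faces). 10 slats, each 91 mm wide (x) and 18 mm thick, lie across the top of the two x-running rails, running the full 1409 mm width of the frame in y; along x they sit between the end posts with a 83 mm gap after the −x posts and between neighbouring slats, leaving 87 mm before the +x posts.


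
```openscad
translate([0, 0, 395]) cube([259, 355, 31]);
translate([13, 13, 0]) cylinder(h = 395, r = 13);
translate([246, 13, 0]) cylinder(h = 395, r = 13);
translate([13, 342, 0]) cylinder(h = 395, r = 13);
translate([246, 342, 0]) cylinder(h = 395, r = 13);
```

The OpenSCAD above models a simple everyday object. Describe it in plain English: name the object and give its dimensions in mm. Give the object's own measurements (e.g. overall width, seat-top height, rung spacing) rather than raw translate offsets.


A simple wooden stool: a rectangular seat 259 mm (x) by 355 mm (y), 31 mm thick, top face at z = 426 mm, on four round legs, each 26 mm in diameter. The legs rest on z = 0, each leg's axis is inset half a diameter from the nearest pair of seat edges (so the leg's bounding box is flush with the corner).


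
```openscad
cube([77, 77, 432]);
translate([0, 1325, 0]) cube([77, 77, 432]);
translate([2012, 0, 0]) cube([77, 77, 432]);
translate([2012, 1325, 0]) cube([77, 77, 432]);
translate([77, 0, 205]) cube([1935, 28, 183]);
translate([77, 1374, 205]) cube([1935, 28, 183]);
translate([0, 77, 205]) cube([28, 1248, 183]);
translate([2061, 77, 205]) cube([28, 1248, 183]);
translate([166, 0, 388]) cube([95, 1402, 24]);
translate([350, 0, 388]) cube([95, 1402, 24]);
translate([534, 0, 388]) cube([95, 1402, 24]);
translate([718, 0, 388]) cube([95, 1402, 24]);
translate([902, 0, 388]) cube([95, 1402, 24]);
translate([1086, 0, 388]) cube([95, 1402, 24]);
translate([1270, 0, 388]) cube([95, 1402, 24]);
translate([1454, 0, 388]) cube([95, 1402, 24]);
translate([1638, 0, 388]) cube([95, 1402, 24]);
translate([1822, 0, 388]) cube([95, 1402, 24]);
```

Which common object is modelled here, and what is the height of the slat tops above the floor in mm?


A bed frame. The slat-top height is 412 mm.

Four posts, four rails, and a row of slats — a bed frame. Slats sit on the rails at z = 205 + 183 = 388; with slat thickness 24, the top is 412 mm.


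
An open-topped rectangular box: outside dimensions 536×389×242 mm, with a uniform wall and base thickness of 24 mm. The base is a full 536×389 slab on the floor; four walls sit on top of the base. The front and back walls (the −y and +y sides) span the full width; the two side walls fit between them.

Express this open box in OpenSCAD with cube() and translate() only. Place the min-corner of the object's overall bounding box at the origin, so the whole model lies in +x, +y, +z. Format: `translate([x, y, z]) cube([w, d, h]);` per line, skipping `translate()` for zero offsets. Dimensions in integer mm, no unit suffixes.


cube([536, 389, 24]);
translate([0, 0, 24]) cube([536, 24, 218]);
translate([0, 365, 24]) cube([536, 24, 218]);
translate([0, 24, 24]) cube([24, 341, 218]);
translate([512, 24, 24]) cube([24, 341, 218]);
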